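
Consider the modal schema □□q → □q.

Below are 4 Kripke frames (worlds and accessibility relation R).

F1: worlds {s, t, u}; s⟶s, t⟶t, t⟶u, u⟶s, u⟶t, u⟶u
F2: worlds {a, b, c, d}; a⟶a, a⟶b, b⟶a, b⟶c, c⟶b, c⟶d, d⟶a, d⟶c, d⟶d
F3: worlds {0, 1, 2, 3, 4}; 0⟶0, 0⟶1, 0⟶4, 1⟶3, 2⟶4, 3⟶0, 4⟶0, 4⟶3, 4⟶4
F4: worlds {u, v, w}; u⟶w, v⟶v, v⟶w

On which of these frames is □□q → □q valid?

Frame correspondent (Sahlqvist): ∀x ∀y (Rxy → ∃z (Rxz ∧ Rzy)) — i.e. density.
F1: condition met.
F2: fails — Rbc but no z with Rbz and Rzc.
F3: fails — R13 but no z with R1z and Rz3.
F4: fails — Ruw but no z with Ruz and Rzw.
Valid on: F1.

F1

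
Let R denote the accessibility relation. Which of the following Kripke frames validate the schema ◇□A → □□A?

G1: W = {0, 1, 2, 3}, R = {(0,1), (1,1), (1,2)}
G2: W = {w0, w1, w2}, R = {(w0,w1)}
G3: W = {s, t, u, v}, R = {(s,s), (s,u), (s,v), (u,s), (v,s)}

Frame correspondent (Sahlqvist): ∀x ∀y ∀z ((xRy ∧ xR²z) → ∃w (yRw ∧ z = w)) — i.e. a generalized confluence (Geach) condition.
G1: fails — 1R2, 1R²1 but no w with 2Rw and 1=w.
G2: ✓.
G3: fails — sRu, sR²u but no w with uRw and u=w.
Valid on: G2.

G2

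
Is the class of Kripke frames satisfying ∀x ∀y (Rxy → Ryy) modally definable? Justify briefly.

The condition is shift-reflexivity. A defining modal formula is □(□q → q).
Suppose □(□q→q) is valid. Take Rxy and set V(q)={w : Ryw}. Then at y, □q holds; since □(□q→q) at x, □q→q at y, so q at y, i.e. Ryy.

Yes, by □(□q → q)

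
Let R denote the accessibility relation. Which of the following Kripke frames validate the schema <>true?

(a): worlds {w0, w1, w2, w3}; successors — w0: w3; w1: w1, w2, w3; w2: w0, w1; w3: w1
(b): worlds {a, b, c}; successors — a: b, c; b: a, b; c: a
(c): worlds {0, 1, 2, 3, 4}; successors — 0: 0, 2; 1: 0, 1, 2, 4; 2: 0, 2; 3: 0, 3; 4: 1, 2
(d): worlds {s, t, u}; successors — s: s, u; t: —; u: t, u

(a), (b), (c)

Frame correspondent (Sahlqvist): forall x exists y Rxy — i.e. seriality.
(a): satisfies the condition.
(b): satisfies the condition.
(c): satisfies the condition.
(d): fails — world t has no successor.
Valid on: (a), (b), (c).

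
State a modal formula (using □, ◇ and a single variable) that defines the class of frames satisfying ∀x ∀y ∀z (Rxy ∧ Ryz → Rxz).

□ψ → □□ψ

The condition is transitivity. The 4 schema □ψ → □□ψ defines it.
Suppose □ψ→□□ψ is valid. Take Rxy, Ryz and set V(ψ)={w : Rxw}. Then □ψ at x, so □□ψ at x, so □ψ at y, so ψ at z, i.e. Rxz.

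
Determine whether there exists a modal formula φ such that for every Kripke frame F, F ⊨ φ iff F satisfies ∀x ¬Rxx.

Modal frame validity is preserved under surjective bounded morphisms.
The 2-cycle (worlds s,t with s→t→s) is irreflexive, and the map sending every world to a single reflexive point • is a surjective bounded morphism (forth: every edge maps to (•,•); back: every world has a successor). So any modal formula valid on the 2-cycle is also valid on the reflexive point, which is not irreflexive.
Hence irreflexivity is not modally definable.

No — not modally definable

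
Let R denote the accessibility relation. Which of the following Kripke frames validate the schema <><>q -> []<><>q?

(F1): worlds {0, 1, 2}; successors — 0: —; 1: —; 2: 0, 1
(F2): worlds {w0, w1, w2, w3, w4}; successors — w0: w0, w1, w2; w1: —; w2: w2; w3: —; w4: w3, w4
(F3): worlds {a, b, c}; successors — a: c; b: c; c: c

(F1), (F3)

The schema corresponds to a generalized confluence (Geach) condition: forall x forall y forall z ((x R^2 y & xRz) -> exists w (y = w & z R^2 w)).
(F1): satisfies the condition.
(F2): fails — w0R²w0, w0Rw1 but no w with w0=w and w1R²w.
(F3): satisfies the condition.
Valid on: (F1), (F3).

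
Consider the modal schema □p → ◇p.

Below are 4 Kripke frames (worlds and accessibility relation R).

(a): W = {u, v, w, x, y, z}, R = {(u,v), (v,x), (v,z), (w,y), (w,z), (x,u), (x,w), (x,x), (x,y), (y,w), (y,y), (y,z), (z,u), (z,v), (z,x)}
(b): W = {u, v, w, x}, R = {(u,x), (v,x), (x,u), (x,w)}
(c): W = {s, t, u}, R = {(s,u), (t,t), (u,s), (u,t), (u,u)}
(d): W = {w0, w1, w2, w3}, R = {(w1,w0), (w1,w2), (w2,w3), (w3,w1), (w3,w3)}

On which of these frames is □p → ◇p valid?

(a), (c)

Frame correspondent (Sahlqvist): ∀x ∃y Rxy — i.e. seriality.
(a): ✓.
(b): fails — world w has no successor.
(c): ✓.
(d): fails — world w0 has no successor.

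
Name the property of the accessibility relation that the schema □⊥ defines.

Emptiness of R

□⊥ is valid iff no world has any successor (otherwise □⊥ fails at any world with one).
Conversely, on a frame with emptiness of R the schema holds at every world under every valuation.
Frame condition: ∀x ∀y ¬Rxy.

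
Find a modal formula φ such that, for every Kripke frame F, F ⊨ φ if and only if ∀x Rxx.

This is reflexivity; the standard corresponding axiom is T: □p → p.

□p → p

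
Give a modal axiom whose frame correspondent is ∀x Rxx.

□ψ → ψ

This is reflexivity; the standard corresponding axiom is T: □ψ → ψ.
Suppose □ψ→ψ is valid. At any x set V(ψ)={w : Rxw}. Then □ψ holds at x, so ψ holds at x, i.e. Rxx.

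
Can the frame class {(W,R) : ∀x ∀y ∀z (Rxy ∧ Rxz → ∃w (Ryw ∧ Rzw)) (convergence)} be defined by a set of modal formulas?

This is a Sahlqvist condition; the .2 axiom ◇□q → □◇q defines it.

Yes, by ◇□q → □◇q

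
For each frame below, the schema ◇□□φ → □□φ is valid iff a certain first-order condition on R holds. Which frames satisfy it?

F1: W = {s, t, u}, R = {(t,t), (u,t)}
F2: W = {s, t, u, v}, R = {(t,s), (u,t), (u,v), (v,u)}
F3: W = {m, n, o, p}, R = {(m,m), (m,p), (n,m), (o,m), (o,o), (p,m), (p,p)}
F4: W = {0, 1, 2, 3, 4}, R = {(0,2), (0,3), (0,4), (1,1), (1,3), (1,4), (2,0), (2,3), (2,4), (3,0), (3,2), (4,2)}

This is the axiom for a generalized confluence (Geach) condition; its first-order frame correspondent is ∀x ∀y ∀z ((xRy ∧ xR²z) → ∃w (yR²w ∧ z = w)).
F1: satisfies the condition.
F2: fails — uRt, uR²s but no w with tR²w and s=w.
F3: fails — oRm, oR²o but no w with mR²w and o=w.
F4: fails — 0R4, 0R²2 but no w with 4R²w and 2=w.

F1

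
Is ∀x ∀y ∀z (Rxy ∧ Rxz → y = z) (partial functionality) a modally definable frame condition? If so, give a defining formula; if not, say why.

The condition is partial functionality. A defining modal formula is ◇p → □p.
Suppose ◇p→□p is valid. Take Rxy, Rxz and set V(p)={y}. Then ◇p at x, so □p at x, so p at z, i.e. z=y.

Yes, by ◇p → □p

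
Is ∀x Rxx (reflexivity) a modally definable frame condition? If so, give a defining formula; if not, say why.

Yes — defined by □q → q

Yes: it is reflexivity, defined by the T schema □q → q.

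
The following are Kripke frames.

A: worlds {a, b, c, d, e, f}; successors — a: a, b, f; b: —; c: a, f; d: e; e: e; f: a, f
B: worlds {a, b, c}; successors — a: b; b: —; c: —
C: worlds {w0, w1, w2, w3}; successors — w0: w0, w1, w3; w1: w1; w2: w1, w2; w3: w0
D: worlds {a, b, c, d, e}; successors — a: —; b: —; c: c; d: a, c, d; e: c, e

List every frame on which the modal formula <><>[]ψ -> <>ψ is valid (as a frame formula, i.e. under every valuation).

B

Frame correspondent (Sahlqvist): forall x forall y (x R^2 y -> exists w (yRw & xRw)) — i.e. a generalized confluence (Geach) condition.
A: fails — aR²b but no w with bRw and aRw.
B: holds.
C: fails — w3R²w1 but no w with w1Rw and w3Rw.
D: fails — dR²a but no w with aRw and dRw.
Valid on: B.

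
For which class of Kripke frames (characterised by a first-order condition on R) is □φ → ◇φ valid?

seriality: ∀x ∃y Rxy

Suppose □φ→◇φ is valid. At any x set V(φ)=W. Then □φ at x, so ◇φ at x, so x has a successor.
Conversely, on a frame with seriality the schema holds at every world under every valuation.
So the correspondent is seriality.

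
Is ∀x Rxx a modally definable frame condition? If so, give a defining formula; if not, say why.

Yes — defined by □q → q

This is a Sahlqvist condition; the T axiom □q → q defines it.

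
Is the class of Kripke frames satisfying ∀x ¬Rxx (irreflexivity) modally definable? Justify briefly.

No — not modally definable

If a class were modally definable it would be closed under surjective bounded morphisms (Goldblatt–Thomason).
The 5-cycle (worlds s,t,u,v,w with s→t→u→v→w→s) is irreflexive, and the map sending every world to a single reflexive point • is a surjective bounded morphism (forth: every edge maps to (•,•); back: every world has a successor). So any modal formula valid on the 5-cycle is also valid on the reflexive point, which is not irreflexive.
So the class is not modally definable.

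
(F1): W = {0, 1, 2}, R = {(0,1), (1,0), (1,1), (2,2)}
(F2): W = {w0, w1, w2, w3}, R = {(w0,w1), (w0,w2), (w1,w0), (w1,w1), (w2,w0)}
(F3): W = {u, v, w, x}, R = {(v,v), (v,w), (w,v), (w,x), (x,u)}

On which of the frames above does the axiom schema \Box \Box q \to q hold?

(F1)

Frame correspondent (Sahlqvist): \forall x \exists w (x R^2 w \wedge x = w) — i.e. a generalized confluence (Geach) condition.
(F1): holds.
(F2): fails — at w3 but no w with w3R²w and w3=w.
(F3): fails — at u but no t with uR²t and u=t.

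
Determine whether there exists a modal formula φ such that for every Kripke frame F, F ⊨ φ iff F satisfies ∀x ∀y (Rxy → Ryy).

Definable; □(□p → p) defines it

The condition is shift-reflexivity. A defining modal formula is □(□p → p).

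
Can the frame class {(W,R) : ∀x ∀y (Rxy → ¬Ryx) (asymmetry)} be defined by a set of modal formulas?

Not definable by any modal formula

Any modally definable frame class is closed under surjective bounded morphisms.
The 5-cycle (worlds s,t,u,v,w with s→t→u→v→w→s) is asymmetric. Mapping every world to a single reflexive point • is a surjective bounded morphism, and the reflexive point is not asymmetric (R•• but asymmetry requires ¬R••).
Hence asymmetry is not modally definable.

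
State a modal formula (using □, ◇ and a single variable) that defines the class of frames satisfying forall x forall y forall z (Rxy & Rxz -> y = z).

◇r → □r

The condition is partial functionality. The CD schema ◇r → □r defines it.
Suppose ◇r→□r is valid. Take Rxy, Rxz and set V(r)={y}. Then ◇r at x, so □r at x, so r at z, i.e. z=y.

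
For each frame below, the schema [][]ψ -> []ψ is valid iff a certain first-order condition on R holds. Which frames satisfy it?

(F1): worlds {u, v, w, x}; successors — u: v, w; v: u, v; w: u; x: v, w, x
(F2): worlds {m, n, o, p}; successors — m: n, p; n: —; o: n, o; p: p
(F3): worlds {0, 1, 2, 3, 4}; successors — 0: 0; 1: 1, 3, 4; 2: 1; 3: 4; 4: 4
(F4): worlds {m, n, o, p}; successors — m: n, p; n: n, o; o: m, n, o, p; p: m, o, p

(F3), (F4)

The schema corresponds to density: forall x forall y (Rxy -> exists z (Rxz & Rzy)).
(F1): fails — Ruw but no z with Ruz and Rzw.
(F2): fails — Rmn but no z with Rmz and Rzn.
(F3): holds.
(F4): holds.
Valid on: (F3), (F4).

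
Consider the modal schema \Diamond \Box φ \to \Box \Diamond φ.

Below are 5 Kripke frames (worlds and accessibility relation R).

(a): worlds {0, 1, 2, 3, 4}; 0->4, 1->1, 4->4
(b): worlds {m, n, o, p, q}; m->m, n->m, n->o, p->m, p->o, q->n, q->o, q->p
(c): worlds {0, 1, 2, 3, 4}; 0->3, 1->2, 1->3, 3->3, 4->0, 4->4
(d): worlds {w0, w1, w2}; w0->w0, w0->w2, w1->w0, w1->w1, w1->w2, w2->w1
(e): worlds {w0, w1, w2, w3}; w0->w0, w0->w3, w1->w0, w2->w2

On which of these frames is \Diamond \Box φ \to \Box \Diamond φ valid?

(a)

Frame correspondent (Sahlqvist): \forall x \forall y \forall z (Rxy \wedge Rxz \to \exists w (Ryw \wedge Rzw)) — i.e. convergence.
(a): satisfies the condition.
(b): fails — Rno and Rno but o and o have no common successor.
(c): fails — R12 and R12 but 2 and 2 have no common successor.
(d): fails — Rw0w2 and Rw0w0 but w2 and w0 have no common successor.
(e): fails — Rw0w0 and Rw0w3 but w0 and w3 have no common successor.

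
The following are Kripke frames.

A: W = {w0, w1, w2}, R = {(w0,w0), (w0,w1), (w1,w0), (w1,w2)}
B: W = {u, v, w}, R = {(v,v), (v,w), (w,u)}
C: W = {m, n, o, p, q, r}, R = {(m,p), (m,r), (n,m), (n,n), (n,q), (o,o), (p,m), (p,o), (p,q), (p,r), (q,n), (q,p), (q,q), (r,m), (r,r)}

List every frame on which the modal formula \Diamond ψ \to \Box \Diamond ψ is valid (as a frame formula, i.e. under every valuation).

This is the axiom for the Euclidean property; its first-order frame correspondent is \forall x \forall y \forall z (Rxy \wedge Rxz \to Ryz).
A: fails — Rw0w1 and Rw0w1 but not Rw1w1.
B: fails — Rvw and Rvv but not Rwv.
C: fails — Rmr and Rmp but not Rrp.
Valid on no frame.

none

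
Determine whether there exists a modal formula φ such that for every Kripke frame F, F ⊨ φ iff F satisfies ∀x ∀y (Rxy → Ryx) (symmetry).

This is a Sahlqvist condition; the B axiom r → □◇r defines it.
Suppose r→□◇r is valid. Take Rxy and set V(r)={x}. Then r at x, so □◇r at x, so ◇r at y, so some z with Ryz has r; z=x, i.e. Ryx.

Yes — defined by r → □◇r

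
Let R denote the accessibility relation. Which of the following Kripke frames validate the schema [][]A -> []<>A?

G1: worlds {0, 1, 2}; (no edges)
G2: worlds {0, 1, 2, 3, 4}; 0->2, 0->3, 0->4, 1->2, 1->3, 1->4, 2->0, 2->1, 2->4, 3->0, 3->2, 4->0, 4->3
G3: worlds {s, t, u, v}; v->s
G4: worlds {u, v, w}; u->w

G1, G2

The schema corresponds to a generalized confluence (Geach) condition: forall x forall z (xRz -> exists w (x R^2 w & zRw)).
G1: holds.
G2: holds.
G3: fails — vRs but no w with vR²w and sRw.
G4: fails — uRw but no t with uR²t and wRt.
Valid on: G1, G2.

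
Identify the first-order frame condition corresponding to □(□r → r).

shift-reflexivity: ∀x ∀y (Rxy → Ryy)

Suppose □(□r→r) is valid. Take Rxy and set V(r)={w : Ryw}. Then at y, □r holds; since □(□r→r) at x, □r→r at y, so r at y, i.e. Ryy.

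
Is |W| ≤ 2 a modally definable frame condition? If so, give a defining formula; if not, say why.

Not definable by any modal formula

Modal frame validity is preserved under disjoint unions.
Any modal formula valid on each of 3 disjoint one-world frames is valid on their disjoint union (validity is preserved under disjoint unions). Each one-world frame has |W|=1≤2, but the union has |W|=3.
So the class is not modally definable.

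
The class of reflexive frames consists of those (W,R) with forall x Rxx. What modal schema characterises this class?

A defining formula is □p → p (the T axiom).
Suppose □p→p is valid. At any x set V(p)={w : Rxw}. Then □p holds at x, so p holds at x, i.e. Rxx.

□p → p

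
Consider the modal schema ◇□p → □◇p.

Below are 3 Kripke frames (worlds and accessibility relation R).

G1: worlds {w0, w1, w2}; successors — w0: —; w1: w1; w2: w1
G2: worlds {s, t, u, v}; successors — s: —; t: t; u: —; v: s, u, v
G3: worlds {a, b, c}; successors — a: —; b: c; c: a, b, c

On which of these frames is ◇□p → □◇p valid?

G1

Frame correspondent (Sahlqvist): ∀x ∀y ∀z (Rxy ∧ Rxz → ∃w (Ryw ∧ Rzw)) — i.e. convergence.
G1: condition met.
G2: fails — Rvu and Rvu but u and u have no common successor.
G3: fails — Rca and Rca but a and a have no common successor.
Valid on: G1.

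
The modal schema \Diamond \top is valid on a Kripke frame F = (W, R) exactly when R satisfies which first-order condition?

This is a form of the D axiom.
It corresponds to seriality: \forall x \exists y Rxy.

seriality: \forall x \exists y Rxy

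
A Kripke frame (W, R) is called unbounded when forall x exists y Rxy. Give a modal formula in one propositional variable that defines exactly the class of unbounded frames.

□ψ → ◇ψ

This is seriality; the standard corresponding axiom is D: □ψ → ◇ψ.
Suppose □ψ→◇ψ is valid. At any x set V(ψ)=W. Then □ψ at x, so ◇ψ at x, so x has a successor.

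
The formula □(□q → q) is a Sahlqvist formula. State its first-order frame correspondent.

shift-reflexivity

Suppose □(□q→q) is valid. Take Rxy and set V(q)={w : Ryw}. Then at y, □q holds; since □(□q→q) at x, □q→q at y, so q at y, i.e. Ryy.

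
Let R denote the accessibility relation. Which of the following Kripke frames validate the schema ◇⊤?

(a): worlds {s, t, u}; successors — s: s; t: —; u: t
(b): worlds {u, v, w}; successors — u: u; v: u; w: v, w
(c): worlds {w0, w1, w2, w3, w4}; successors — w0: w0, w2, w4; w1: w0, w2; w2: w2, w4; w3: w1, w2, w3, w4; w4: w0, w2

(b), (c)

This is the axiom for seriality; its first-order frame correspondent is ∀x ∃y Rxy.
(a): fails — world t has no successor.
(b): satisfies the condition.
(c): satisfies the condition.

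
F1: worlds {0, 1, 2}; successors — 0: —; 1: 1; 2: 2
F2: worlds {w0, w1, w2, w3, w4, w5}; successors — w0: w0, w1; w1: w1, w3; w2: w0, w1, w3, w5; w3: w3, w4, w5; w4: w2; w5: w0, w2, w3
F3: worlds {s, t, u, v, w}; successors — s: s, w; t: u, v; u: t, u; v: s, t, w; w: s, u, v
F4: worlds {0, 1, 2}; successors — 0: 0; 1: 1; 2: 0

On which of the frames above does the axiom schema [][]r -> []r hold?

F1, F4

Frame correspondent (Sahlqvist): forall x forall y (Rxy -> exists z (Rxz & Rzy)) — i.e. density.
F1: ✓.
F2: fails — Rw5w2 but no z with Rw5z and Rzw2.
F3: fails — Rtv but no z with Rtz and Rzv.
F4: ✓.
Valid on: F1, F4.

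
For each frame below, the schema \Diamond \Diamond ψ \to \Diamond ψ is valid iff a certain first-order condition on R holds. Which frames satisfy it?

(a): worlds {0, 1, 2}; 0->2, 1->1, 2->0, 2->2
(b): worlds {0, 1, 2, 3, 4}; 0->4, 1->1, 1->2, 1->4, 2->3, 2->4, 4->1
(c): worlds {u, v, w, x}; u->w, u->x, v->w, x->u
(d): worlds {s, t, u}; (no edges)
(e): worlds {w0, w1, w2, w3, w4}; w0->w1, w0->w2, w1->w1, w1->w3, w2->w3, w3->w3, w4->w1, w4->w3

This is the axiom for transitivity; its first-order frame correspondent is \forall x \forall y \forall z (Rxy \wedge Ryz \to Rxz).
(a): fails — R02 and R20 but not R00.
(b): fails — R12 and R23 but not R13.
(c): fails — Rxu and Ruw but not Rxw.
(d): condition met.
(e): fails — Rw0w1 and Rw1w3 but not Rw0w3.

(d)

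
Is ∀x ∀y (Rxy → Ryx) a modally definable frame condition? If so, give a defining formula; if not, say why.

This is a Sahlqvist condition; the B axiom p → □◇p defines it.
Suppose p→□◇p is valid. Take Rxy and set V(p)={x}. Then p at x, so □◇p at x, so ◇p at y, so some z with Ryz has p; z=x, i.e. Ryx.

Definable; p → □◇p defines it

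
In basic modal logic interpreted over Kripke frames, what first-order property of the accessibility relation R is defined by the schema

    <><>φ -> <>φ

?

transitivity

Replacing φ by ¬φ and contraposing gives the equivalent schema □φ → □□φ.
Suppose □φ→□□φ is valid. Take Rxy, Ryz and set V(φ)={w : Rxw}. Then □φ at x, so □□φ at x, so □φ at y, so φ at z, i.e. Rxz.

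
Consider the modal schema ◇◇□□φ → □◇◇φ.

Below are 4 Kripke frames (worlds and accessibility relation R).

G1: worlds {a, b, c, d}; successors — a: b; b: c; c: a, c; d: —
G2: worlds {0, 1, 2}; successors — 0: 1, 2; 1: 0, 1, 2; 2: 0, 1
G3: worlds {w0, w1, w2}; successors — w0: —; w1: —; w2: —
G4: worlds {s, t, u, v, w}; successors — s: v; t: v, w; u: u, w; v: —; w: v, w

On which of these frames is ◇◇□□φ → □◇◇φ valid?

G1, G2, G3

Frame correspondent (Sahlqvist): ∀x ∀y ∀z ((xR²y ∧ xRz) → ∃w (yR²w ∧ zR²w)) — i.e. a generalized confluence (Geach) condition.
G1: satisfies the condition.
G2: satisfies the condition.
G3: satisfies the condition.
G4: fails — tR²v, tRv but no w* with vR²w* and vR²w*.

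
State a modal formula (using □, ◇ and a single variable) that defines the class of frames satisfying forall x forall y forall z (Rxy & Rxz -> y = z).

◇s → □s

The condition is partial functionality. The CD schema ◇s → □s defines it.
Suppose ◇s→□s is valid. Take Rxy, Rxz and set V(s)={y}. Then ◇s at x, so □s at x, so s at z, i.e. z=y.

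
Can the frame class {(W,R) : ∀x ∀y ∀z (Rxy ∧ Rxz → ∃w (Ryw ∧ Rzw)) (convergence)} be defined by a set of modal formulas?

Yes, by ◇□q → □◇q

This is a Sahlqvist condition; the .2 axiom ◇□q → □◇q defines it.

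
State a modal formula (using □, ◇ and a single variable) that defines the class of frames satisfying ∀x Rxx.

The condition is reflexivity. The T schema □ψ → ψ defines it.

□ψ → ψ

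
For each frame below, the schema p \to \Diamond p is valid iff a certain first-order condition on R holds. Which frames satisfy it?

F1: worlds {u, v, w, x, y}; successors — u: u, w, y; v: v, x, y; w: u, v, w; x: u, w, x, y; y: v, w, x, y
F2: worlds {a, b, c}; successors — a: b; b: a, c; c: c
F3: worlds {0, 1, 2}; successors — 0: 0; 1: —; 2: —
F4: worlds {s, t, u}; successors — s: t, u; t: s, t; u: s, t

F1

This is the axiom for a generalized confluence (Geach) condition; its first-order frame correspondent is \forall x \exists w (x = w \wedge xRw).
F1: ✓.
F2: fails — at a but no w with a=w and aRw.
F3: fails — at 1 but no w with 1=w and 1Rw.
F4: fails — at s but no w with s=w and sRw.
Valid on: F1.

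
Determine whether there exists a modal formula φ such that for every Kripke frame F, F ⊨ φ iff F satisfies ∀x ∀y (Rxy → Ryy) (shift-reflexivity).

Yes — defined by □(□p → p)

This is a Sahlqvist condition; the T□ axiom □(□p → p) defines it.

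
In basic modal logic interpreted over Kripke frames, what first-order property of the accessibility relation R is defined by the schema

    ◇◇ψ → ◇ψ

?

This is frame-equivalent to □ψ → □□ψ (substitute ¬ψ for ψ and contrapose).
Suppose □ψ→□□ψ is valid. Take Rxy, Ryz and set V(ψ)={w : Rxw}. Then □ψ at x, so □□ψ at x, so □ψ at y, so ψ at z, i.e. Rxz.
Conversely, any frame satisfying ∀x ∀y ∀z (Rxy ∧ Ryz → Rxz) validates the schema.
So the correspondent is transitivity.

transitivity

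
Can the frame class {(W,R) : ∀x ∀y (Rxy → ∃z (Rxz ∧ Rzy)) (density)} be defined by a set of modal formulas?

The condition is density. A defining modal formula is □□p → □p.
Suppose □□p→□p is valid. Take Rxy and set V(p)={w : xR²w}. Then □□p at x, so □p at x, so p at y, i.e. ∃z(Rxz∧Rzy).

Yes, by □□p → □p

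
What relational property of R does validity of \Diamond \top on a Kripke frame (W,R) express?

seriality

◇⊤ holds at w iff w has a successor, so frame-validity of ◇⊤ is exactly seriality. Equivalently via □φ → ◇φ:
Suppose □φ→◇φ is valid. At any x set V(φ)=W. Then □φ at x, so ◇φ at x, so x has a successor.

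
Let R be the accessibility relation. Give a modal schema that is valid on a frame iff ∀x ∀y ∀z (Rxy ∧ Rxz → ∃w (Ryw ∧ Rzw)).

A defining formula is ◇□p → □◇p (the .2 axiom).
Suppose ◇□p→□◇p is valid. Take Rxy, Rxz and set V(p)={w : Ryw}. Then □p at y so ◇□p at x, so □◇p at x, so ◇p at z, giving w with Rzw and Ryw.

◇□p → □◇p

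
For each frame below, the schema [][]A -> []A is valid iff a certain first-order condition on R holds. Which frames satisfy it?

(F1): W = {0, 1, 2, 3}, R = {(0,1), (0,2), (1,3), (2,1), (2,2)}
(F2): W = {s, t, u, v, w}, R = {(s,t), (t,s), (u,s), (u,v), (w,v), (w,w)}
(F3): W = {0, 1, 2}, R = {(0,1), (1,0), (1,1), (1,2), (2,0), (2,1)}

The schema corresponds to density: forall x forall y (Rxy -> exists z (Rxz & Rzy)).
(F1): fails — R13 but no z with R1z and Rz3.
(F2): fails — Ruv but no z with Ruz and Rzv.
(F3): ✓.

(F3)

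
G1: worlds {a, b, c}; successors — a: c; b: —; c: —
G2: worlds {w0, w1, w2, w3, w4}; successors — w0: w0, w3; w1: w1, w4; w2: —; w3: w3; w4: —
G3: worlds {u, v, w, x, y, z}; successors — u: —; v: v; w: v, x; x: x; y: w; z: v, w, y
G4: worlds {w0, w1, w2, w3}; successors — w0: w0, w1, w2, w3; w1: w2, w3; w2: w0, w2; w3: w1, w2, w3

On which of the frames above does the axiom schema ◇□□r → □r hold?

This is the axiom for a generalized confluence (Geach) condition; its first-order frame correspondent is ∀x ∀y ∀z ((xRy ∧ xRz) → ∃w (yR²w ∧ z = w)).
G1: fails — aRc, aRc but no w with cR²w and c=w.
G2: fails — w0Rw3, w0Rw0 but no w with w3R²w and w0=w.
G3: fails — wRv, wRx but no t with vR²t and x=t.
G4: condition met.
Valid on: G4.

G4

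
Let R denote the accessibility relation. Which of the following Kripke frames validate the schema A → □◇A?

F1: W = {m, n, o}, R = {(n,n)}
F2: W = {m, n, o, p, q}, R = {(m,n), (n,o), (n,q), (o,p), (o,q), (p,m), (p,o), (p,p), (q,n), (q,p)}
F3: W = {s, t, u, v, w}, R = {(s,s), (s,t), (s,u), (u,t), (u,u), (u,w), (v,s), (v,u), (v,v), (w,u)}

F1

This is the axiom for symmetry; its first-order frame correspondent is ∀x ∀y (Rxy → Ryx).
F1: holds.
F2: fails — Rpm but not Rmp.
F3: fails — Rut but not Rtu.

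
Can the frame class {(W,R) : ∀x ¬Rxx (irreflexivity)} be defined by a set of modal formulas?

Any modally definable frame class is closed under surjective bounded morphisms.
The 5-cycle (worlds a,b,c,d,e with a→b→c→d→e→a) is irreflexive, and the map sending every world to a single reflexive point • is a surjective bounded morphism (forth: every edge maps to (•,•); back: every world has a successor). So any modal formula valid on the 5-cycle is also valid on the reflexive point, which is not irreflexive.
So the class is not modally definable.

No — not modally definable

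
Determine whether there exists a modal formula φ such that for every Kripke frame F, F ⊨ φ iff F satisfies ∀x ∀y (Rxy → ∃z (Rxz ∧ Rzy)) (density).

Definable; □□p → □p defines it

This is a Sahlqvist condition; the C4 axiom □□p → □p defines it.
Suppose □□p→□p is valid. Take Rxy and set V(p)={w : xR²w}. Then □□p at x, so □p at x, so p at y, i.e. ∃z(Rxz∧Rzy).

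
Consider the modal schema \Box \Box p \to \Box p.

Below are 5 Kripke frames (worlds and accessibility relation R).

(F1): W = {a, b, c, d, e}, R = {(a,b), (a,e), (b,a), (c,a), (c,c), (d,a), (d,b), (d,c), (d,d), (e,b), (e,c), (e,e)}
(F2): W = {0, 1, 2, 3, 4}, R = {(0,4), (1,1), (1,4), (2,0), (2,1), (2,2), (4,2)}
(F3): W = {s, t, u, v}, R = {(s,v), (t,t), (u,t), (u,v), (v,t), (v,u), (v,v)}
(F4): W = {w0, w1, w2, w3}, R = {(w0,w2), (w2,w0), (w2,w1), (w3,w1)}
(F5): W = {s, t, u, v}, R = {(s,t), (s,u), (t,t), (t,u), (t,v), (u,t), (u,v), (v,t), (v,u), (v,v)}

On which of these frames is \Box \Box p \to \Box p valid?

(F3), (F5)

Frame correspondent (Sahlqvist): \forall x \forall y (Rxy \to \exists z (Rxz \wedge Rzy)) — i.e. density.
(F1): fails — Rba but no z with Rbz and Rza.
(F2): fails — R04 but no z with R0z and Rz4.
(F3): holds.
(F4): fails — Rw0w2 but no z with Rw0z and Rzw2.
(F5): holds.
Valid on: (F3), (F5).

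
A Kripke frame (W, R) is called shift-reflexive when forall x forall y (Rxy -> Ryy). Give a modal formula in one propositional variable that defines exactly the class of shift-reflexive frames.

The condition is shift-reflexivity. The T□ schema □(□q → q) defines it.
Suppose □(□q→q) is valid. Take Rxy and set V(q)={w : Ryw}. Then at y, □q holds; since □(□q→q) at x, □q→q at y, so q at y, i.e. Ryy.

□(□q → q)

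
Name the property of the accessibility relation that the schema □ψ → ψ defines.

Suppose □ψ→ψ is valid. At any x set V(ψ)={w : Rxw}. Then □ψ holds at x, so ψ holds at x, i.e. Rxx.

Reflexivity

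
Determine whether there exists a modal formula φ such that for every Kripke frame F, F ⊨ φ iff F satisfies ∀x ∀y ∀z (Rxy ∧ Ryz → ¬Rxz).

Modal frame validity is preserved under surjective bounded morphisms.
The 3-cycle (worlds w0,w1,w2 with w0→w1→w2→w0) is intransitive. Mapping every world to a single reflexive point • is a surjective bounded morphism; the reflexive point is not intransitive (R••∧R•• but R••).
So the class is not modally definable.

Not modally definable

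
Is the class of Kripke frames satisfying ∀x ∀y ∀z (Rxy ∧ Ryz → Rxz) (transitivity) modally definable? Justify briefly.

Yes: it is transitivity, defined by the 4 schema □r → □□r.
Suppose □r→□□r is valid. Take Rxy, Ryz and set V(r)={w : Rxw}. Then □r at x, so □□r at x, so □r at y, so r at z, i.e. Rxz.

Definable; □r → □□r defines it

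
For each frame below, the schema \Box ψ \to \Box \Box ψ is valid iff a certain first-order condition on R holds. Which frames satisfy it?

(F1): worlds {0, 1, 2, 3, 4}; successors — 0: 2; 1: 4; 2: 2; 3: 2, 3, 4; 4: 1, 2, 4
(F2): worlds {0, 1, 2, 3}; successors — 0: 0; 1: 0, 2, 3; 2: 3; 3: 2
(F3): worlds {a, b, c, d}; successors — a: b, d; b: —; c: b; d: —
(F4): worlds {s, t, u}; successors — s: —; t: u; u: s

This is the axiom for transitivity; its first-order frame correspondent is \forall x \forall y \forall z (Rxy \wedge Ryz \to Rxz).
(F1): fails — R34 and R41 but not R31.
(F2): fails — R32 and R23 but not R33.
(F3): satisfies the condition.
(F4): fails — Rtu and Rus but not Rts.

(F3)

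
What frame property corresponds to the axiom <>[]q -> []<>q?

Suppose ◇□q→□◇q is valid. Take Rxy, Rxz and set V(q)={w : Ryw}. Then □q at y so ◇□q at x, so □◇q at x, so ◇q at z, giving w with Rzw and Ryw.
Conversely, any frame satisfying forall x forall y forall z (Rxy & Rxz -> exists w (Ryw & Rzw)) validates the schema.
So the correspondent is convergence.

convergence: forall x forall y forall z (Rxy & Rxz -> exists w (Ryw & Rzw))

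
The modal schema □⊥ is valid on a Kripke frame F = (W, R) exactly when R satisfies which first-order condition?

□⊥ is valid iff no world has any successor (otherwise □⊥ fails at any world with one).

emptiness of R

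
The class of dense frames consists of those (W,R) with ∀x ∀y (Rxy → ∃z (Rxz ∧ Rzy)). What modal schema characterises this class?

A defining formula is □□q → □q (the C4 axiom).
Suppose □□q→□q is valid. Take Rxy and set V(q)={w : xR²w}. Then □□q at x, so □q at x, so q at y, i.e. ∃z(Rxz∧Rzy).

□□q → □q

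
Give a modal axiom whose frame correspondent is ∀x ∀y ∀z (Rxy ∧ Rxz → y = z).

◇ψ → □ψ

A defining formula is ◇ψ → □ψ (the CD axiom).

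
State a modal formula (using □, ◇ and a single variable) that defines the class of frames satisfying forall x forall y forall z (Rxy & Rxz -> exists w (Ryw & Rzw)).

The condition is convergence. The .2 schema ◇□s → □◇s defines it.

◇□s → □◇s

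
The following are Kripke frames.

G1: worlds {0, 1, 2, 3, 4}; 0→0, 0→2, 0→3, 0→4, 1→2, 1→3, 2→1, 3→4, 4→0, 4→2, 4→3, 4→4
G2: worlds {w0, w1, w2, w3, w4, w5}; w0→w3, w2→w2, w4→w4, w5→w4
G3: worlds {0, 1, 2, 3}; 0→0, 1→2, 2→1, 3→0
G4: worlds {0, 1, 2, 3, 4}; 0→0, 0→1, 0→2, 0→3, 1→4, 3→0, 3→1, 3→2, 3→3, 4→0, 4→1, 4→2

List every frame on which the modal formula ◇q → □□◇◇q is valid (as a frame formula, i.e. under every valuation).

G2

The schema corresponds to a generalized confluence (Geach) condition: ∀x ∀y ∀z ((xRy ∧ xR²z) → ∃w (y = w ∧ zR²w)).
G1: fails — 0R0, 0R²1 but no w with 0=w and 1R²w.
G2: condition met.
G3: fails — 1R2, 1R²1 but no w with 2=w and 1R²w.
G4: fails — 0R0, 0R²2 but no w with 0=w and 2R²w.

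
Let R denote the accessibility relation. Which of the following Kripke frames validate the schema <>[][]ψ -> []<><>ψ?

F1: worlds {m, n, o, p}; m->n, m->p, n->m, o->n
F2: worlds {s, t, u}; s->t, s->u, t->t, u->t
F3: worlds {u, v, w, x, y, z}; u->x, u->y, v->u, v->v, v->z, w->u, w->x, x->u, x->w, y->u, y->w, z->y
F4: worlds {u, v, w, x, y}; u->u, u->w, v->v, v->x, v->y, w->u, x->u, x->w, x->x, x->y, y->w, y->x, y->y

F2, F3, F4

This is the axiom for a generalized confluence (Geach) condition; its first-order frame correspondent is forall x forall y forall z ((xRy & xRz) -> exists w (y R^2 w & z R^2 w)).
F1: fails — mRn, mRp but no w with nR²w and pR²w.
F2: satisfies the condition.
F3: satisfies the condition.
F4: satisfies the condition.
Valid on: F2, F3, F4.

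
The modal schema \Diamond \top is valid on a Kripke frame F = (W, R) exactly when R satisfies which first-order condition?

◇⊤ holds at w iff w has a successor, so frame-validity of ◇⊤ is exactly seriality. Equivalently via □ψ → ◇ψ:
Suppose □ψ→◇ψ is valid. At any x set V(ψ)=W. Then □ψ at x, so ◇ψ at x, so x has a successor.

seriality: \forall x \exists y Rxy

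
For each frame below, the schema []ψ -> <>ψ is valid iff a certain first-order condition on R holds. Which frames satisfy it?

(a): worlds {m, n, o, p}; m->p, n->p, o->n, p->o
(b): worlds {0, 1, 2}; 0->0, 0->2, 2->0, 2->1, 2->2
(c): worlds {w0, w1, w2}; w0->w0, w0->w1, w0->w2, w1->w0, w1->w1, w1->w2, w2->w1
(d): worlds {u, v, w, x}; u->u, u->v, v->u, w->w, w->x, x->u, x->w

(a), (c), (d)

The schema corresponds to seriality: forall x exists y Rxy.
(a): ✓.
(b): fails — world 1 has no successor.
(c): ✓.
(d): ✓.
Valid on: (a), (c), (d).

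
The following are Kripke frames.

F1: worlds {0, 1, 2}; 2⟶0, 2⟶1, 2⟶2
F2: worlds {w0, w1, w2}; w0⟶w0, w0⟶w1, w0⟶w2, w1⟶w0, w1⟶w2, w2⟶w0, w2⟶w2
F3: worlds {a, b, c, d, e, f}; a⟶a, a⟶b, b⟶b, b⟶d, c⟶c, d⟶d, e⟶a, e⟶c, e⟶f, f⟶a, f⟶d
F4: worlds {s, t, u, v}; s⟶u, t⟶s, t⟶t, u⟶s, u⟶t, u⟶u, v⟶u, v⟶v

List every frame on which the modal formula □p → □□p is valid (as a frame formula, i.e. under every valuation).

This is the axiom for transitivity; its first-order frame correspondent is ∀x ∀y ∀z (Rxy ∧ Ryz → Rxz).
F1: ✓.
F2: fails — Rw1w0 and Rw0w1 but not Rw1w1.
F3: fails — Rea and Rab but not Reb.
F4: fails — Rvu and Rut but not Rvt.

F1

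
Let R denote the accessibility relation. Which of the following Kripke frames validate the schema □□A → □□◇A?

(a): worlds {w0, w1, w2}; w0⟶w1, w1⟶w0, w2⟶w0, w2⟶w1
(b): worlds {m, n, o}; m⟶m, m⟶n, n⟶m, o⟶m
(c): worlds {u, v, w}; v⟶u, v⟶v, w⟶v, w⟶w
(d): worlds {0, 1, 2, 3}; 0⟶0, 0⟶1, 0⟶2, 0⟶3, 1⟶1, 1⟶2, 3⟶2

Frame correspondent (Sahlqvist): ∀x ∀z (xR²z → ∃w (xR²w ∧ zRw)) — i.e. a generalized confluence (Geach) condition.
(a): fails — w0R²w0 but no w with w0R²w and w0Rw.
(b): condition met.
(c): fails — vR²u but no t with vR²t and uRt.
(d): fails — 0R²2 but no w with 0R²w and 2Rw.

(b)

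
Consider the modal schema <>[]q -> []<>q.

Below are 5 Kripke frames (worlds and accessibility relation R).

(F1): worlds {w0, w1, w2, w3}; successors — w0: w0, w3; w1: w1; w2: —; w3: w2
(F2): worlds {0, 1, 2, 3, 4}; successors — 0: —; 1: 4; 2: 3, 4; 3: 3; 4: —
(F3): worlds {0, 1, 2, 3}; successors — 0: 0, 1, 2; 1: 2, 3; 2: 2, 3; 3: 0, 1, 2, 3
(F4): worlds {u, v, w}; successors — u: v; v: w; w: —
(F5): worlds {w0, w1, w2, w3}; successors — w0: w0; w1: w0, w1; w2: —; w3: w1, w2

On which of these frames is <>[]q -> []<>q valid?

This is the axiom for convergence; its first-order frame correspondent is forall x forall y forall z (Rxy & Rxz -> exists w (Ryw & Rzw)).
(F1): fails — Rw0w0 and Rw0w3 but w0 and w3 have no common successor.
(F2): fails — R14 and R14 but 4 and 4 have no common successor.
(F3): ✓.
(F4): fails — Rvw and Rvw but w and w have no common successor.
(F5): fails — Rw3w1 and Rw3w2 but w1 and w2 have no common successor.

(F3)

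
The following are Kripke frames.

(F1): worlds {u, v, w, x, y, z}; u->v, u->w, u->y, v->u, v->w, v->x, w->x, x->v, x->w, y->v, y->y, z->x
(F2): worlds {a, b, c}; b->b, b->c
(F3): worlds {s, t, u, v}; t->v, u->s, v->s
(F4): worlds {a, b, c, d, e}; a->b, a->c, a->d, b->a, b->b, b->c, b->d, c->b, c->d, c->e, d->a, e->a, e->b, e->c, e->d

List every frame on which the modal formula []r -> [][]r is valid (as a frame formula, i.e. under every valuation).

(F2)

Frame correspondent (Sahlqvist): forall x forall y forall z (Rxy & Ryz -> Rxz) — i.e. transitivity.
(F1): fails — Ruv and Rvu but not Ruu.
(F2): holds.
(F3): fails — Rtv and Rvs but not Rts.
(F4): fails — Rbc and Rce but not Rbe.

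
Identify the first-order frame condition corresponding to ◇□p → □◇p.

Convergence

Suppose ◇□p→□◇p is valid. Take Rxy, Rxz and set V(p)={w : Ryw}. Then □p at y so ◇□p at x, so □◇p at x, so ◇p at z, giving w with Rzw and Ryw.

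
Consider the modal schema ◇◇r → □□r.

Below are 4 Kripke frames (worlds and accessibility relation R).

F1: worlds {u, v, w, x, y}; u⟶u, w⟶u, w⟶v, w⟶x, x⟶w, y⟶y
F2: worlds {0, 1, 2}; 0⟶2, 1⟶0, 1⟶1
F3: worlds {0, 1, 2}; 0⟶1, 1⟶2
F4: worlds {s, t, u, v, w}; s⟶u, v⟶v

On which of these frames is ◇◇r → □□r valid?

Frame correspondent (Sahlqvist): ∀x ∀y ∀z ((xR²y ∧ xR²z) → ∃w (y = w ∧ z = w)) — i.e. a generalized confluence (Geach) condition.
F1: fails — wR²u, wR²w but u ≠ w.
F2: fails — 1R²0, 1R²1 but 0 ≠ 1.
F3: ✓.
F4: ✓.
Valid on: F3, F4.

F3, F4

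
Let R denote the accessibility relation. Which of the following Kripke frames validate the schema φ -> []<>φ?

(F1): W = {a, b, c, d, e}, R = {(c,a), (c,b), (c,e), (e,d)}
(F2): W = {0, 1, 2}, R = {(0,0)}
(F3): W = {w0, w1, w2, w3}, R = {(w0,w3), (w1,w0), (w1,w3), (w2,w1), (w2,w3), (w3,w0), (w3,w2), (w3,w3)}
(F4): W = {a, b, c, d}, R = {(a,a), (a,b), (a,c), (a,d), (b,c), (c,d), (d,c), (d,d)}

(F2)

Frame correspondent (Sahlqvist): forall x forall y (Rxy -> Ryx) — i.e. symmetry.
(F1): fails — Rca but not Rac.
(F2): condition met.
(F3): fails — Rw1w0 but not Rw0w1.
(F4): fails — Rbc but not Rcb.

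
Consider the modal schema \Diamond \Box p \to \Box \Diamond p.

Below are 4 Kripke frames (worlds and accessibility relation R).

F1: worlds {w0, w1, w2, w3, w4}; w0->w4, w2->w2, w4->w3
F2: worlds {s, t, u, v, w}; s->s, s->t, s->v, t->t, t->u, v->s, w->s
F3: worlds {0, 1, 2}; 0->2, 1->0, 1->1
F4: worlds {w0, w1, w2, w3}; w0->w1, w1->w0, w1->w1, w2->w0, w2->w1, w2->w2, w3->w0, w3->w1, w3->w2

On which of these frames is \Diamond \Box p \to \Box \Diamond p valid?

Frame correspondent (Sahlqvist): \forall x \forall y \forall z (Rxy \wedge Rxz \to \exists w (Ryw \wedge Rzw)) — i.e. convergence.
F1: fails — Rw4w3 and Rw4w3 but w3 and w3 have no common successor.
F2: fails — Rsv and Rst but v and t have no common successor.
F3: fails — R02 and R02 but 2 and 2 have no common successor.
F4: satisfies the condition.

F4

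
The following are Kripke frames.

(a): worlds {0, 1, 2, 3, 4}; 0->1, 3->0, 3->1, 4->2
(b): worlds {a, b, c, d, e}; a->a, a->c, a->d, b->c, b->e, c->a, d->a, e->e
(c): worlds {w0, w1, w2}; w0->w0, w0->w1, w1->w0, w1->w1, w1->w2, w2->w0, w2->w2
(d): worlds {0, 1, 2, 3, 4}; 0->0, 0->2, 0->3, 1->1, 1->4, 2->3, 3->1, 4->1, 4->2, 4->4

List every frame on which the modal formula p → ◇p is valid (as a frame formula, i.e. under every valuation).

The schema corresponds to reflexivity: ∀x Rxx.
(a): fails — world 0 does not see itself.
(b): fails — world b does not see itself.
(c): satisfies the condition.
(d): fails — world 2 does not see itself.
Valid on: (c).

(c)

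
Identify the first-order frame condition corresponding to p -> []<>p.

Suppose p→□◇p is valid. Take Rxy and set V(p)={x}. Then p at x, so □◇p at x, so ◇p at y, so some z with Ryz has p; z=x, i.e. Ryx.

symmetry: forall x forall y (Rxy -> Ryx)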